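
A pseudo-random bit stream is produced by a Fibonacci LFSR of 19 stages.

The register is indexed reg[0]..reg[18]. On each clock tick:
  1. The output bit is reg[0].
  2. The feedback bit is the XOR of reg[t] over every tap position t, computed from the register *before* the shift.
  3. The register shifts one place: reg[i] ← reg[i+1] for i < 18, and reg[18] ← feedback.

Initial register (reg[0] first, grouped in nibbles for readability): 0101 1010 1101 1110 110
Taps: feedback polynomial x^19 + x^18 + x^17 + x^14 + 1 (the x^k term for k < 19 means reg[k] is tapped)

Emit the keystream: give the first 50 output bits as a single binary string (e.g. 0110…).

k : reg_k → out_k, fb_k
0: 0101101011011110110 → 0, fb=0
1: 1011010110111101100 → 1, fb=1
2: 0110101101111011001 → 0, fb=0
3: 1101011011110110010 → 1, fb=1
4: 1010110111101100101 → 1, fb=0
5: 0101101111011001010 → 0, fb=1
6: 1011011110110010101 → 1, fb=1
7: 0110111101100101011 → 0, fb=0
8: 1101111011001010110 → 1, fb=1
9: 1011110110010101101 → 1, fb=0
10: 0111101100101011010 → 0, fb=0
11: 1111011001010110100 → 1, fb=0
12: 1110110010101101000 → 1, fb=1
13: 1101100101011010001 → 1, fb=1
14: 1011001010110100011 → 1, fb=1
15: 0110010101101000111 → 0, fb=0
16: 1100101011010001110 → 1, fb=0
17: 1001010110100011100 → 1, fb=0
18: 0010101101000111000 → 0, fb=1
19: 0101011010001110001 → 0, fb=0
20: 1010110100011100010 → 1, fb=0
21: 0101101000111000100 → 0, fb=0
22: 1011010001110001000 → 1, fb=1
23: 0110100011100010001 → 0, fb=0
24: 1101000111000100010 → 1, fb=0
25: 1010001110001000100 → 1, fb=1
26: 0100011100010001001 → 0, fb=1
27: 1000111000100010011 → 1, fb=0
28: 0001110001000100110 → 0, fb=1
29: 0011100010001001101 → 0, fb=1
30: 0111000100010011011 → 0, fb=1
31: 1110001000100110111 → 1, fb=0
32: 1100010001001101110 → 1, fb=0
33: 1000100010011011100 → 1, fb=0
34: 0001000100110111000 → 0, fb=1
35: 0010001001101110001 → 0, fb=0
36: 0100010011011100010 → 0, fb=1
37: 1000100110111000101 → 1, fb=0
38: 0001001101110001010 → 0, fb=1
39: 0010011011100010101 → 0, fb=0
40: 0100110111000101010 → 0, fb=1
41: 1001101110001010101 → 1, fb=1
42: 0011011100010101011 → 0, fb=0
43: 0110111000101010110 → 0, fb=0
44: 1101110001010101100 → 1, fb=1
45: 1011100010101011001 → 1, fb=1
46: 0111000101010110011 → 0, fb=1
47: 1110001010101100111 → 1, fb=1
48: 1100010101011001111 → 1, fb=1
49: 1000101010110011111 → 1, fb=0

01011010110111101100101011010001110001000100110111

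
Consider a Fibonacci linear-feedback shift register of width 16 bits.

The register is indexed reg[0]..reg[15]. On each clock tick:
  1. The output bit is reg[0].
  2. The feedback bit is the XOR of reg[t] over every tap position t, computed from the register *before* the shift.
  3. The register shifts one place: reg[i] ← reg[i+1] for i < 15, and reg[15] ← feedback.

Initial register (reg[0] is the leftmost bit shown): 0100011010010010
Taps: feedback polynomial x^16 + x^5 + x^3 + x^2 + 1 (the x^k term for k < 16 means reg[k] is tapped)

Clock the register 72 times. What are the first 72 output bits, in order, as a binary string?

010001101001001010111010000110101100000111111111111101100000000101011110

step | reg (before) | out | fb
   0 | 0100011010010010 | 0 | 1
   1 | 1000110100100101 | 1 | 0
   2 | 0001101001001010 | 0 | 1
   3 | 0011010010010101 | 0 | 1
   4 | 0110100100101011 | 0 | 1
   5 | 1101001001010111 | 1 | 0
   6 | 1010010010101110 | 1 | 1
   7 | 0100100101011101 | 0 | 0
   8 | 1001001010111010 | 1 | 0
   9 | 0010010101110100 | 0 | 0
  10 | 0100101011101000 | 0 | 0
  11 | 1001010111010000 | 1 | 1
  12 | 0010101110100001 | 0 | 1
  13 | 0101011101000011 | 0 | 0
  14 | 1010111010000110 | 1 | 1
  15 | 0101110100001101 | 0 | 0
  16 | 1011101000011010 | 1 | 1
  17 | 0111010000110101 | 0 | 1
  18 | 1110100001101011 | 1 | 0
  19 | 1101000011010110 | 1 | 0
  20 | 1010000110101100 | 1 | 0
  21 | 0100001101011000 | 0 | 0
  22 | 1000011010110000 | 1 | 0
  23 | 0000110101100000 | 0 | 1
  24 | 0001101011000001 | 0 | 1
  25 | 0011010110000011 | 0 | 1
  26 | 0110101100000111 | 0 | 1
  27 | 1101011000001111 | 1 | 1
  28 | 1010110000011111 | 1 | 1
  29 | 0101100000111111 | 0 | 1
  30 | 1011000001111111 | 1 | 1
  31 | 0110000011111111 | 0 | 1
  32 | 1100000111111111 | 1 | 1
  33 | 1000001111111111 | 1 | 1
  34 | 0000011111111111 | 0 | 1
  35 | 0000111111111111 | 0 | 1
  36 | 0001111111111111 | 0 | 0
  37 | 0011111111111110 | 0 | 1
  38 | 0111111111111101 | 0 | 1
  39 | 1111111111111011 | 1 | 0
  40 | 1111111111110110 | 1 | 0
  41 | 1111111111101100 | 1 | 0
  42 | 1111111111011000 | 1 | 0
  43 | 1111111110110000 | 1 | 0
  44 | 1111111101100000 | 1 | 0
  45 | 1111111011000000 | 1 | 0
  46 | 1111110110000000 | 1 | 0
  47 | 1111101100000000 | 1 | 1
  48 | 1111011000000001 | 1 | 0
  49 | 1110110000000010 | 1 | 1
  50 | 1101100000000101 | 1 | 0
  51 | 1011000000001010 | 1 | 1
  52 | 0110000000010101 | 0 | 1
  53 | 1100000000101011 | 1 | 1
  54 | 1000000001010111 | 1 | 1
  55 | 0000000010101111 | 0 | 0
  56 | 0000000101011110 | 0 | 0
  57 | 0000001010111100 | 0 | 0
  58 | 0000010101111000 | 0 | 1
  59 | 0000101011110001 | 0 | 0
  60 | 0001010111100010 | 0 | 0
  61 | 0010101111000100 | 0 | 1
  62 | 0101011110001001 | 0 | 0
  63 | 1010111100010010 | 1 | 1
  64 | 0101111000100101 | 0 | 0
  65 | 1011110001001010 | 1 | 0
  66 | 0111100010010100 | 0 | 0
  67 | 1111000100101000 | 1 | 1
  68 | 1110001001010001 | 1 | 0
  69 | 1100010010100010 | 1 | 0
  70 | 1000100101000100 | 1 | 1
  71 | 0001001010001001 | 0 | 1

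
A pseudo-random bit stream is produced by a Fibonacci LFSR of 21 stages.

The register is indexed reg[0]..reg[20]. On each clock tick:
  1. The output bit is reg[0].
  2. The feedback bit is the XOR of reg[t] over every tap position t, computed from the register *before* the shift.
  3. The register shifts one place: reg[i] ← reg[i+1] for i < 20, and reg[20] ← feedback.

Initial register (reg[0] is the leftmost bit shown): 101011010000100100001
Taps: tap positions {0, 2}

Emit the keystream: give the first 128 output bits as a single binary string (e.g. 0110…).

tick  register→output (feedback)
  0  101011010000100100001→1 (0)
  1  010110100001001000010→0 (0)
  2  101101000010010000100→1 (0)
  3  011010000100100001000→0 (1)
  4  110100001001000010001→1 (1)
  5  101000010010000100011→1 (0)
  6  010000100100001000110→0 (0)
  7  100001001000010001100→1 (1)
  8  000010010000100011001→0 (0)
  9  000100100001000110010→0 (0)
 10  001001000010001100100→0 (1)
 11  010010000100011001001→0 (0)
 12  100100001000110010010→1 (1)
 13  001000010001100100101→0 (1)
 14  010000100011001001011→0 (0)
 15  100001000110010010110→1 (1)
 16  000010001100100101101→0 (0)
 17  000100011001001011010→0 (0)
 18  001000110010010110100→0 (1)
 19  010001100100101101001→0 (0)
 20  100011001001011010010→1 (1)
 21  000110010010110100101→0 (0)
 22  001100100101101001010→0 (1)
 23  011001001011010010101→0 (1)
 24  110010010110100101011→1 (1)
 25  100100101101001010111→1 (1)
 26  001001011010010101111→0 (1)
 27  010010110100101011111→0 (0)
 28  100101101001010111110→1 (1)
 29  001011010010101111101→0 (1)
 30  010110100101011111011→0 (0)
 31  101101001010111110110→1 (0)
 32  011010010101111101100→0 (1)
 33  110100101011111011001→1 (1)
 34  101001010111110110011→1 (0)
 35  010010101111101100110→0 (0)
 36  100101011111011001100→1 (1)
 37  001010111110110011001→0 (1)
 38  010101111101100110011→0 (0)
 39  101011111011001100110→1 (0)
 40  010111110110011001100→0 (0)
 41  101111101100110011000→1 (0)
 42  011111011001100110000→0 (1)
 43  111110110011001100001→1 (0)
 44  111101100110011000010→1 (0)
 45  111011001100110000100→1 (0)
 46  110110011001100001000→1 (1)
 47  101100110011000010001→1 (0)
 48  011001100110000100010→0 (1)
 49  110011001100001000101→1 (1)
 50  100110011000010001011→1 (1)
 51  001100110000100010111→0 (1)
 52  011001100001000101111→0 (1)
 53  110011000010001011111→1 (1)
 54  100110000100010111111→1 (1)
 55  001100001000101111111→0 (1)
 56  011000010001011111111→0 (1)
 57  110000100010111111111→1 (1)
 58  100001000101111111111→1 (1)
 59  000010001011111111111→0 (0)
 60  000100010111111111110→0 (0)
 61  001000101111111111100→0 (1)
 62  010001011111111111001→0 (0)
 63  100010111111111110010→1 (1)
 64  000101111111111100101→0 (0)
 65  001011111111111001010→0 (1)
 66  010111111111110010101→0 (0)
 67  101111111111100101010→1 (0)
 68  011111111111001010100→0 (1)
 69  111111111110010101001→1 (0)
 70  111111111100101010010→1 (0)
 71  111111111001010100100→1 (0)
 72  111111110010101001000→1 (0)
 73  111111100101010010000→1 (0)
 74  111111001010100100000→1 (0)
 75  111110010101001000000→1 (0)
 76  111100101010010000000→1 (0)
 77  111001010100100000000→1 (0)
 78  110010101001000000000→1 (1)
 79  100101010010000000001→1 (1)
 80  001010100100000000011→0 (1)
 81  010101001000000000111→0 (0)
 82  101010010000000001110→1 (0)
 83  010100100000000011100→0 (0)
 84  101001000000000111000→1 (0)
 85  010010000000001110000→0 (0)
 86  100100000000011100000→1 (1)
 87  001000000000111000001→0 (1)
 88  010000000001110000011→0 (0)
 89  100000000011100000110→1 (1)
 90  000000000111000001101→0 (0)
 91  000000001110000011010→0 (0)
 92  000000011100000110100→0 (0)
 93  000000111000001101000→0 (0)
 94  000001110000011010000→0 (0)
 95  000011100000110100000→0 (0)
 96  000111000001101000000→0 (0)
 97  001110000011010000000→0 (1)
 98  011100000110100000001→0 (1)
 99  111000001101000000011→1 (0)
100  110000011010000000110→1 (1)
101  100000110100000001101→1 (1)
102  000001101000000011011→0 (0)
103  000011010000000110110→0 (0)
104  000110100000001101100→0 (0)
105  001101000000011011000→0 (1)
106  011010000000110110001→0 (1)
107  110100000001101100011→1 (1)
108  101000000011011000111→1 (0)
109  010000000110110001110→0 (0)
110  100000001101100011100→1 (1)
111  000000011011000111001→0 (0)
112  000000110110001110010→0 (0)
113  000001101100011100100→0 (0)
114  000011011000111001000→0 (0)
115  000110110001110010000→0 (0)
116  001101100011100100000→0 (1)
117  011011000111001000001→0 (1)
118  110110001110010000011→1 (1)
119  101100011100100000111→1 (0)
120  011000111001000001110→0 (1)
121  110001110010000011101→1 (1)
122  100011100100000111011→1 (1)
123  000111001000001110111→0 (0)
124  001110010000011101110→0 (1)
125  011100100000111011101→0 (1)
126  111001000001110111011→1 (0)
127  110010000011101110110→1 (1)

10101101000010010000100011001001011010010101111101100110011000010001011111111111001010100100000000011100000110100000001101100011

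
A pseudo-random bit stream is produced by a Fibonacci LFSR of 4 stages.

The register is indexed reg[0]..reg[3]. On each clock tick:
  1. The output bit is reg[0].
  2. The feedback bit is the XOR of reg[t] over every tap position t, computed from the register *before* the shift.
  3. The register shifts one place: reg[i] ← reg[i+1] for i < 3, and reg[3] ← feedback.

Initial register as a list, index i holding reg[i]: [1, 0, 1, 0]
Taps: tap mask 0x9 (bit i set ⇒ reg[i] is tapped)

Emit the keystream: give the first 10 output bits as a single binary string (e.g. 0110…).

step | reg (before) | out | fb
   0 | 1010 | 1 | 1
   1 | 0101 | 0 | 1
   2 | 1011 | 1 | 0
   3 | 0110 | 0 | 0
   4 | 1100 | 1 | 1
   5 | 1001 | 1 | 0
   6 | 0010 | 0 | 0
   7 | 0100 | 0 | 0
   8 | 1000 | 1 | 1
   9 | 0001 | 0 | 1

1010110010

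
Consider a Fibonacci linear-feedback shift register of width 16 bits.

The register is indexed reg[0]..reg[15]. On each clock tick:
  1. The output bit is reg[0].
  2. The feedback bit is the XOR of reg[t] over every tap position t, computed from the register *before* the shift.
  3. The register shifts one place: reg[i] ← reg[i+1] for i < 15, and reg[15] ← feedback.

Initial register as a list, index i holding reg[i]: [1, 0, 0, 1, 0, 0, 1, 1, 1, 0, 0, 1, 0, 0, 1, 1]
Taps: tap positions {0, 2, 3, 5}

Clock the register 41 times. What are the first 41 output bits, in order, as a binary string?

10010011100100110011001100100000000000101

tick  register→output (feedback)
  0  1001001110010011→1 (0)
  1  0010011100100110→0 (0)
  2  0100111001001100→0 (1)
  3  1001110010011001→1 (1)
  4  0011100100110011→0 (0)
  5  0111001001100110→0 (0)
  6  1110010011001100→1 (1)
  7  1100100110011001→1 (1)
  8  1001001100110011→1 (0)
  9  0010011001100110→0 (0)
 10  0100110011001100→0 (1)
 11  1001100110011001→1 (0)
 12  0011001100110010→0 (0)
 13  0110011001100100→0 (0)
 14  1100110011001000→1 (0)
 15  1001100110010000→1 (0)
 16  0011001100100000→0 (0)
 17  0110011001000000→0 (0)
 18  1100110010000000→1 (0)
 19  1001100100000000→1 (0)
 20  0011001000000000→0 (0)
 21  0110010000000000→0 (0)
 22  1100100000000000→1 (1)
 23  1001000000000001→1 (0)
 24  0010000000000010→0 (1)
 25  0100000000000101→0 (0)
 26  1000000000001010→1 (1)
 27  0000000000010101→0 (0)
 28  0000000000101010→0 (0)
 29  0000000001010100→0 (0)
 30  0000000010101000→0 (0)
 31  0000000101010000→0 (0)
 32  0000001010100000→0 (0)
 33  0000010101000000→0 (1)
 34  0000101010000001→0 (0)
 35  0001010100000010→0 (0)
 36  0010101000000100→0 (1)
 37  0101010000001001→0 (0)
 38  1010100000010010→1 (0)
 39  0101000000100100→0 (1)
 40  1010000001001001→1 (0)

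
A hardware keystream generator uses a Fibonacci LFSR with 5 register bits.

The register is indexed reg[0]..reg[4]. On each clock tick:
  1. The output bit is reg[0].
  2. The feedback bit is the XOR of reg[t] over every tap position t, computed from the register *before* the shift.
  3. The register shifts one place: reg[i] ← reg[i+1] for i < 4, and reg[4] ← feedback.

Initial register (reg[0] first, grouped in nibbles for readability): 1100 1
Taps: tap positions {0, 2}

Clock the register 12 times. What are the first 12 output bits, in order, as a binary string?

k : reg_k → out_k, fb_k
0: 11001 → 1, fb=1
1: 10011 → 1, fb=1
2: 00111 → 0, fb=1
3: 01111 → 0, fb=1
4: 11111 → 1, fb=0
5: 11110 → 1, fb=0
6: 11100 → 1, fb=0
7: 11000 → 1, fb=1
8: 10001 → 1, fb=1
9: 00011 → 0, fb=0
10: 00110 → 0, fb=1
11: 01101 → 0, fb=1

110011111000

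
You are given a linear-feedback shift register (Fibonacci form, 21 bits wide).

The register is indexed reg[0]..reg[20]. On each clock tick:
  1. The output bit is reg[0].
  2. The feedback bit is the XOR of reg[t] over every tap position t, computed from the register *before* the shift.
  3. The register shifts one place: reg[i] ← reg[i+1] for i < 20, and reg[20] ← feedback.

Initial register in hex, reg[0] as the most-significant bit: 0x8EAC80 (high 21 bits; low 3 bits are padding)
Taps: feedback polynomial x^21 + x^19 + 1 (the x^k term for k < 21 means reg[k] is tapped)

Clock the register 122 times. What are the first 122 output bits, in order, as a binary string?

tick  register→output (feedback)
  0  100011101010110010000→1 (1)
  1  000111010101100100001→0 (0)
  2  001110101011001000010→0 (1)
  3  011101010110010000101→0 (0)
  4  111010101100100001010→1 (0)
  5  110101011001000010100→1 (1)
  6  101010110010000101001→1 (1)
  7  010101100100001010011→0 (1)
  8  101011001000010100111→1 (0)
  9  010110010000101001110→0 (1)
 10  101100100001010011101→1 (1)
 11  011001000010100111011→0 (1)
 12  110010000101001110111→1 (0)
 13  100100001010011101110→1 (0)
 14  001000010100111011100→0 (0)
 15  010000101001110111000→0 (0)
 16  100001010011101110000→1 (1)
 17  000010100111011100001→0 (0)
 18  000101001110111000010→0 (1)
 19  001010011101110000101→0 (0)
 20  010100111011100001010→0 (1)
 21  101001110111000010101→1 (1)
 22  010011101110000101011→0 (1)
 23  100111011100001010111→1 (0)
 24  001110111000010101110→0 (1)
 25  011101110000101011101→0 (0)
 26  111011100001010111010→1 (0)
 27  110111000010101110100→1 (1)
 28  101110000101011101001→1 (1)
 29  011100001010111010011→0 (1)
 30  111000010101110100111→1 (0)
 31  110000101011101001110→1 (0)
 32  100001010111010011100→1 (1)
 33  000010101110100111001→0 (0)
 34  000101011101001110010→0 (1)
 35  001010111010011100101→0 (0)
 36  010101110100111001010→0 (1)
 37  101011101001110010101→1 (1)
 38  010111010011100101011→0 (1)
 39  101110100111001010111→1 (0)
 40  011101001110010101110→0 (1)
 41  111010011100101011101→1 (1)
 42  110100111001010111011→1 (0)
 43  101001110010101110110→1 (0)
 44  010011100101011101100→0 (0)
 45  100111001010111011000→1 (1)
 46  001110010101110110001→0 (0)
 47  011100101011101100010→0 (1)
 48  111001010111011000101→1 (1)
 49  110010101110110001011→1 (0)
 50  100101011101100010110→1 (0)
 51  001010111011000101100→0 (0)
 52  010101110110001011000→0 (0)
 53  101011101100010110000→1 (1)
 54  010111011000101100001→0 (0)
 55  101110110001011000010→1 (0)
 56  011101100010110000100→0 (0)
 57  111011000101100001000→1 (1)
 58  110110001011000010001→1 (1)
 59  101100010110000100011→1 (0)
 60  011000101100001000110→0 (1)
 61  110001011000010001101→1 (1)
 62  100010110000100011011→1 (0)
 63  000101100001000110110→0 (1)
 64  001011000010001101101→0 (0)
 65  010110000100011011010→0 (1)
 66  101100001000110110101→1 (1)
 67  011000010001101101011→0 (1)
 68  110000100011011010111→1 (0)
 69  100001000110110101110→1 (0)
 70  000010001101101011100→0 (0)
 71  000100011011010111000→0 (0)
 72  001000110110101110000→0 (0)
 73  010001101101011100000→0 (0)
 74  100011011010111000000→1 (1)
 75  000110110101110000001→0 (0)
 76  001101101011100000010→0 (1)
 77  011011010111000000101→0 (0)
 78  110110101110000001010→1 (0)
 79  101101011100000010100→1 (1)
 80  011010111000000101001→0 (0)
 81  110101110000001010010→1 (0)
 82  101011100000010100100→1 (1)
 83  010111000000101001001→0 (0)
 84  101110000001010010010→1 (0)
 85  011100000010100100100→0 (0)
 86  111000000101001001000→1 (1)
 87  110000001010010010001→1 (1)
 88  100000010100100100011→1 (0)
 89  000000101001001000110→0 (1)
 90  000001010010010001101→0 (0)
 91  000010100100100011010→0 (1)
 92  000101001001000110101→0 (0)
 93  001010010010001101010→0 (1)
 94  010100100100011010101→0 (0)
 95  101001001000110101010→1 (0)
 96  010010010001101010100→0 (0)
 97  100100100011010101000→1 (1)
 98  001001000110101010001→0 (0)
 99  010010001101010100010→0 (1)
100  100100011010101000101→1 (1)
101  001000110101010001011→0 (1)
102  010001101010100010111→0 (1)
103  100011010101000101111→1 (0)
104  000110101010001011110→0 (1)
105  001101010100010111101→0 (0)
106  011010101000101111010→0 (1)
107  110101010001011110101→1 (1)
108  101010100010111101011→1 (0)
109  010101000101111010110→0 (1)
110  101010001011110101101→1 (1)
111  010100010111101011011→0 (1)
112  101000101111010110111→1 (0)
113  010001011110101101110→0 (1)
114  100010111101011011101→1 (1)
115  000101111010110111011→0 (1)
116  001011110101101110111→0 (1)
117  010111101011011101111→0 (1)
118  101111010110111011111→1 (0)
119  011110101101110111110→0 (1)
120  111101011011101111101→1 (1)
121  111010110111011111011→1 (0)

10001110101011001000010100111011100001010111010011100101011101100010110000100011011010111000000101001001000110101010001011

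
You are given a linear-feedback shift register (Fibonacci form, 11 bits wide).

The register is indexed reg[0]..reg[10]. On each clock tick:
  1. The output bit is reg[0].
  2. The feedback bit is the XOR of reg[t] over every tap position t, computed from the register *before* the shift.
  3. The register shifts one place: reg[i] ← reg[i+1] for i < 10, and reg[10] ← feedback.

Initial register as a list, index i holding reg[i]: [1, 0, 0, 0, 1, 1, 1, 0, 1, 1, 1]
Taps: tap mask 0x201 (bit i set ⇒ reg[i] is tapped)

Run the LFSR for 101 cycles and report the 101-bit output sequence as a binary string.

10001110111010110001101110000011100101010011110111010011011000101101101011100011101100000110110101011

k : reg_k → out_k, fb_k
0: 10001110111 → 1, fb=0
1: 00011101110 → 0, fb=1
2: 00111011101 → 0, fb=0
3: 01110111010 → 0, fb=1
4: 11101110101 → 1, fb=1
5: 11011101011 → 1, fb=0
6: 10111010110 → 1, fb=0
7: 01110101100 → 0, fb=0
8: 11101011000 → 1, fb=1
9: 11010110001 → 1, fb=1
10: 10101100011 → 1, fb=0
11: 01011000110 → 0, fb=1
12: 10110001101 → 1, fb=1
13: 01100011011 → 0, fb=1
14: 11000110111 → 1, fb=0
15: 10001101110 → 1, fb=0
16: 00011011100 → 0, fb=0
17: 00110111000 → 0, fb=0
18: 01101110000 → 0, fb=0
19: 11011100000 → 1, fb=1
20: 10111000001 → 1, fb=1
21: 01110000011 → 0, fb=1
22: 11100000111 → 1, fb=0
23: 11000001110 → 1, fb=0
24: 10000011100 → 1, fb=1
25: 00000111001 → 0, fb=0
26: 00001110010 → 0, fb=1
27: 00011100101 → 0, fb=0
28: 00111001010 → 0, fb=1
29: 01110010101 → 0, fb=0
30: 11100101010 → 1, fb=0
31: 11001010100 → 1, fb=1
32: 10010101001 → 1, fb=1
33: 00101010011 → 0, fb=1
34: 01010100111 → 0, fb=1
35: 10101001111 → 1, fb=0
36: 01010011110 → 0, fb=1
37: 10100111101 → 1, fb=1
38: 01001111011 → 0, fb=1
39: 10011110111 → 1, fb=0
40: 00111101110 → 0, fb=1
41: 01111011101 → 0, fb=0
42: 11110111010 → 1, fb=0
43: 11101110100 → 1, fb=1
44: 11011101001 → 1, fb=1
45: 10111010011 → 1, fb=0
46: 01110100110 → 0, fb=1
47: 11101001101 → 1, fb=1
48: 11010011011 → 1, fb=0
49: 10100110110 → 1, fb=0
50: 01001101100 → 0, fb=0
51: 10011011000 → 1, fb=1
52: 00110110001 → 0, fb=0
53: 01101100010 → 0, fb=1
54: 11011000101 → 1, fb=1
55: 10110001011 → 1, fb=0
56: 01100010110 → 0, fb=1
57: 11000101101 → 1, fb=1
58: 10001011011 → 1, fb=0
59: 00010110110 → 0, fb=1
60: 00101101101 → 0, fb=0
61: 01011011010 → 0, fb=1
62: 10110110101 → 1, fb=1
63: 01101101011 → 0, fb=1
64: 11011010111 → 1, fb=0
65: 10110101110 → 1, fb=0
66: 01101011100 → 0, fb=0
67: 11010111000 → 1, fb=1
68: 10101110001 → 1, fb=1
69: 01011100011 → 0, fb=1
70: 10111000111 → 1, fb=0
71: 01110001110 → 0, fb=1
72: 11100011101 → 1, fb=1
73: 11000111011 → 1, fb=0
74: 10001110110 → 1, fb=0
75: 00011101100 → 0, fb=0
76: 00111011000 → 0, fb=0
77: 01110110000 → 0, fb=0
78: 11101100000 → 1, fb=1
79: 11011000001 → 1, fb=1
80: 10110000011 → 1, fb=0
81: 01100000110 → 0, fb=1
82: 11000001101 → 1, fb=1
83: 10000011011 → 1, fb=0
84: 00000110110 → 0, fb=1
85: 00001101101 → 0, fb=0
86: 00011011010 → 0, fb=1
87: 00110110101 → 0, fb=0
88: 01101101010 → 0, fb=1
89: 11011010101 → 1, fb=1
90: 10110101011 → 1, fb=0
91: 01101010110 → 0, fb=1
92: 11010101101 → 1, fb=1
93: 10101011011 → 1, fb=0
94: 01010110110 → 0, fb=1
95: 10101101101 → 1, fb=1
96: 01011011011 → 0, fb=1
97: 10110110111 → 1, fb=0
98: 01101101110 → 0, fb=1
99: 11011011101 → 1, fb=1
100: 10110111011 → 1, fb=0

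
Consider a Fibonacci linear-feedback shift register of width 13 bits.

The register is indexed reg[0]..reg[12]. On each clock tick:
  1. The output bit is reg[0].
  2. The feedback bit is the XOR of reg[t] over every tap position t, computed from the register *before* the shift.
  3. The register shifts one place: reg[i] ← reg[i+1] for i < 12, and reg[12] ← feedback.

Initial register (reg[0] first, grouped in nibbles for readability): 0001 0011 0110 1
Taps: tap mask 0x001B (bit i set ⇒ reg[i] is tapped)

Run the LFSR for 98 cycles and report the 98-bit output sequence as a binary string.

step | reg (before) | out | fb
   0 | 0001001101101 | 0 | 1
   1 | 0010011011011 | 0 | 0
   2 | 0100110110110 | 0 | 0
   3 | 1001101101100 | 1 | 1
   4 | 0011011011001 | 0 | 1
   5 | 0110110110011 | 0 | 0
   6 | 1101101100110 | 1 | 0
   7 | 1011011001100 | 1 | 0
   8 | 0110110011000 | 0 | 0
   9 | 1101100110000 | 1 | 0
  10 | 1011001100000 | 1 | 0
  11 | 0110011000000 | 0 | 1
  12 | 1100110000001 | 1 | 1
  13 | 1001100000011 | 1 | 1
  14 | 0011000000111 | 0 | 1
  15 | 0110000001111 | 0 | 1
  16 | 1100000011111 | 1 | 0
  17 | 1000000111110 | 1 | 1
  18 | 0000001111101 | 0 | 0
  19 | 0000011111010 | 0 | 0
  20 | 0000111110100 | 0 | 1
  21 | 0001111101001 | 0 | 0
  22 | 0011111010010 | 0 | 0
  23 | 0111110100100 | 0 | 1
  24 | 1111101001001 | 1 | 0
  25 | 1111010010010 | 1 | 1
  26 | 1110100100101 | 1 | 1
  27 | 1101001001011 | 1 | 1
  28 | 1010010010111 | 1 | 1
  29 | 0100100101111 | 0 | 0
  30 | 1001001011110 | 1 | 0
  31 | 0010010111100 | 0 | 0
  32 | 0100101111000 | 0 | 0
  33 | 1001011110000 | 1 | 0
  34 | 0010111100000 | 0 | 1
  35 | 0101111000001 | 0 | 1
  36 | 1011110000011 | 1 | 1
  37 | 0111100000111 | 0 | 1
  38 | 1111000001111 | 1 | 1
  39 | 1110000011111 | 1 | 0
  40 | 1100000111110 | 1 | 0
  41 | 1000001111100 | 1 | 1
  42 | 0000011111001 | 0 | 0
  43 | 0000111110010 | 0 | 1
  44 | 0001111100101 | 0 | 0
  45 | 0011111001010 | 0 | 0
  46 | 0111110010100 | 0 | 1
  47 | 1111100101001 | 1 | 0
  48 | 1111001010010 | 1 | 1
  49 | 1110010100101 | 1 | 0
  50 | 1100101001010 | 1 | 1
  51 | 1001010010101 | 1 | 0
  52 | 0010100101010 | 0 | 1
  53 | 0101001010101 | 0 | 0
  54 | 1010010101010 | 1 | 1
  55 | 0100101010101 | 0 | 0
  56 | 1001010101010 | 1 | 0
  57 | 0010101010100 | 0 | 1
  58 | 0101010101001 | 0 | 0
  59 | 1010101010010 | 1 | 0
  60 | 0101010100100 | 0 | 0
  61 | 1010101001000 | 1 | 0
  62 | 0101010010000 | 0 | 0
  63 | 1010100100000 | 1 | 0
  64 | 0101001000000 | 0 | 0
  65 | 1010010000000 | 1 | 1
  66 | 0100100000001 | 0 | 0
  67 | 1001000000010 | 1 | 0
  68 | 0010000000100 | 0 | 0
  69 | 0100000001000 | 0 | 1
  70 | 1000000010001 | 1 | 1
  71 | 0000000100011 | 0 | 0
  72 | 0000001000110 | 0 | 0
  73 | 0000010001100 | 0 | 0
  74 | 0000100011000 | 0 | 1
  75 | 0001000110001 | 0 | 1
  76 | 0010001100011 | 0 | 0
  77 | 0100011000110 | 0 | 1
  78 | 1000110001101 | 1 | 0
  79 | 0001100011010 | 0 | 0
  80 | 0011000110100 | 0 | 1
  81 | 0110001101001 | 0 | 1
  82 | 1100011010011 | 1 | 0
  83 | 1000110100110 | 1 | 0
  84 | 0001101001100 | 0 | 0
  85 | 0011010011000 | 0 | 1
  86 | 0110100110001 | 0 | 0
  87 | 1101001100010 | 1 | 1
  88 | 1010011000101 | 1 | 1
  89 | 0100110001011 | 0 | 0
  90 | 1001100010110 | 1 | 1
  91 | 0011000101101 | 0 | 1
  92 | 0110001011011 | 0 | 1
  93 | 1100010110111 | 1 | 0
  94 | 1000101101110 | 1 | 0
  95 | 0001011011100 | 0 | 1
  96 | 0010110111001 | 0 | 1
  97 | 0101101110011 | 0 | 1

00010011011011001100000011111010010010111100000111110010100101010101001000000010001100011010011000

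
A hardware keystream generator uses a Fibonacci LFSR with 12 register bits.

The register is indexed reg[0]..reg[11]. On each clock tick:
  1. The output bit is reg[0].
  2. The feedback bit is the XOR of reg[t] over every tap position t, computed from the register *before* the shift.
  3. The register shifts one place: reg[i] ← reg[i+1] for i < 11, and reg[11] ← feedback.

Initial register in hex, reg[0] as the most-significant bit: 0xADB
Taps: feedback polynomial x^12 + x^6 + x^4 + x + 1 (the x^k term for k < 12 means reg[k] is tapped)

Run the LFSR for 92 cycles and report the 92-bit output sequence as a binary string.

k : reg_k → out_k, fb_k
0: 101011011011 → 1, fb=0
1: 010110110110 → 0, fb=1
2: 101101101101 → 1, fb=0
3: 011011011010 → 0, fb=0
4: 110110110100 → 1, fb=0
5: 101101101000 → 1, fb=0
6: 011011010000 → 0, fb=0
7: 110110100000 → 1, fb=0
8: 101101000000 → 1, fb=1
9: 011010000001 → 0, fb=0
10: 110100000010 → 1, fb=0
11: 101000000100 → 1, fb=1
12: 010000001001 → 0, fb=1
13: 100000010011 → 1, fb=1
14: 000000100111 → 0, fb=1
15: 000001001111 → 0, fb=0
16: 000010011110 → 0, fb=1
17: 000100111101 → 0, fb=1
18: 001001111011 → 0, fb=1
19: 010011110111 → 0, fb=1
20: 100111101111 → 1, fb=1
21: 001111011111 → 0, fb=1
22: 011110111111 → 0, fb=1
23: 111101111111 → 1, fb=1
24: 111011111111 → 1, fb=0
25: 110111111110 → 1, fb=0
26: 101111111100 → 1, fb=1
27: 011111111001 → 0, fb=1
28: 111111110011 → 1, fb=0
29: 111111100110 → 1, fb=0
30: 111111001100 → 1, fb=1
31: 111110011001 → 1, fb=1
32: 111100110011 → 1, fb=1
33: 111001100111 → 1, fb=1
34: 110011001111 → 1, fb=1
35: 100110011111 → 1, fb=0
36: 001100111110 → 0, fb=1
37: 011001111101 → 0, fb=0
38: 110011111010 → 1, fb=0
39: 100111110100 → 1, fb=1
40: 001111101001 → 0, fb=0
41: 011111010010 → 0, fb=0
42: 111110100100 → 1, fb=0
43: 111101001000 → 1, fb=0
44: 111010010000 → 1, fb=1
45: 110100100001 → 1, fb=1
46: 101001000011 → 1, fb=1
47: 010010000111 → 0, fb=0
48: 100100001110 → 1, fb=1
49: 001000011101 → 0, fb=0
50: 010000111010 → 0, fb=0
51: 100001110100 → 1, fb=0
52: 000011101000 → 0, fb=0
53: 000111010000 → 0, fb=1
54: 001110100001 → 0, fb=0
55: 011101000010 → 0, fb=1
56: 111010000101 → 1, fb=1
57: 110100001011 → 1, fb=0
58: 101000010110 → 1, fb=1
59: 010000101101 → 0, fb=0
60: 100001011010 → 1, fb=1
61: 000010110101 → 0, fb=0
62: 000101101010 → 0, fb=1
63: 001011010101 → 0, fb=1
64: 010110101011 → 0, fb=1
65: 101101010111 → 1, fb=1
66: 011010101111 → 0, fb=1
67: 110101011111 → 1, fb=0
68: 101010111110 → 1, fb=1
69: 010101111101 → 0, fb=0
70: 101011111010 → 1, fb=1
71: 010111110101 → 0, fb=1
72: 101111101011 → 1, fb=1
73: 011111010111 → 0, fb=0
74: 111110101110 → 1, fb=0
75: 111101011100 → 1, fb=0
76: 111010111000 → 1, fb=0
77: 110101110000 → 1, fb=1
78: 101011100001 → 1, fb=1
79: 010111000011 → 0, fb=0
80: 101110000110 → 1, fb=0
81: 011100001100 → 0, fb=1
82: 111000011001 → 1, fb=0
83: 110000110010 → 1, fb=1
84: 100001100101 → 1, fb=0
85: 000011001010 → 0, fb=1
86: 000110010101 → 0, fb=1
87: 001100101011 → 0, fb=1
88: 011001010111 → 0, fb=1
89: 110010101111 → 1, fb=0
90: 100101011110 → 1, fb=1
91: 001010111101 → 0, fb=0

10101101101101000000100111101111111100110011111010010000111010000101101010111110101110000110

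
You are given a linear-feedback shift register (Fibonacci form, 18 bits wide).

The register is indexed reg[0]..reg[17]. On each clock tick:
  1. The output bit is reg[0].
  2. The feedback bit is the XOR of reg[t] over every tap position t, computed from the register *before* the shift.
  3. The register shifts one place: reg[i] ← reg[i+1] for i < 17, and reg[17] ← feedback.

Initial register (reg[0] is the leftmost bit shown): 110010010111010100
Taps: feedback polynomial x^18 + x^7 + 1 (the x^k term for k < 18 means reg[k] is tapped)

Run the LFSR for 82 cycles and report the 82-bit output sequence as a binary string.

tick  register→output (feedback)
  0  110010010111010100→1 (0)
  1  100100101110101000→1 (1)
  2  001001011101010001→0 (1)
  3  010010111010100011→0 (1)
  4  100101110101000111→1 (0)
  5  001011101010001110→0 (0)
  6  010111010100011100→0 (1)
  7  101110101000111001→1 (1)
  8  011101010001110011→0 (1)
  9  111010100011100111→1 (1)
 10  110101000111001111→1 (1)
 11  101010001110011111→1 (1)
 12  010100011100111111→0 (1)
 13  101000111001111111→1 (0)
 14  010001110011111110→0 (1)
 15  100011100111111101→1 (1)
 16  000111001111111011→0 (0)
 17  001110011111110110→0 (1)
 18  011100111111101101→0 (1)
 19  111001111111011011→1 (0)
 20  110011111110110110→1 (0)
 21  100111111101101100→1 (0)
 22  001111111011011000→0 (1)
 23  011111110110110001→0 (1)
 24  111111101101100011→1 (1)
 25  111111011011000111→1 (0)
 26  111110110110001110→1 (0)
 27  111101101100011100→1 (1)
 28  111011011000111001→1 (0)
 29  110110110001110010→1 (0)
 30  101101100011100100→1 (1)
 31  011011000111001001→0 (0)
 32  110110001110010010→1 (1)
 33  101100011100100101→1 (0)
 34  011000111001001010→0 (1)
 35  110001110010010101→1 (0)
 36  100011100100101010→1 (1)
 37  000111001001010101→0 (0)
 38  001110010010101010→0 (1)
 39  011100100101010101→0 (0)
 40  111001001010101010→1 (1)
 41  110010010101010101→1 (0)
 42  100100101010101010→1 (1)
 43  001001010101010101→0 (1)
 44  010010101010101011→0 (0)
 45  100101010101010110→1 (0)
 46  001010101010101100→0 (0)
 47  010101010101011000→0 (1)
 48  101010101010110001→1 (1)
 49  010101010101100011→0 (1)
 50  101010101011000111→1 (1)
 51  010101010110001111→0 (1)
 52  101010101100011111→1 (1)
 53  010101011000111111→0 (1)
 54  101010110001111111→1 (0)
 55  010101100011111110→0 (0)
 56  101011000111111100→1 (1)
 57  010110001111111001→0 (0)
 58  101100011111110010→1 (0)
 59  011000111111100100→0 (1)
 60  110001111111001001→1 (0)
 61  100011111110010010→1 (0)
 62  000111111100100100→0 (1)
 63  001111111001001001→0 (1)
 64  011111110010010011→0 (1)
 65  111111100100100111→1 (1)
 66  111111001001001111→1 (1)
 67  111110010010011111→1 (0)
 68  111100100100111110→1 (1)
 69  111001001001111101→1 (1)
 70  110010010011111011→1 (0)
 71  100100100111110110→1 (1)
 72  001001001111101101→0 (0)
 73  010010011111011010→0 (1)
 74  100100111110110101→1 (0)
 75  001001111101101010→0 (1)
 76  010011111011010101→0 (1)
 77  100111110110101011→1 (0)
 78  001111101101010110→0 (0)
 79  011111011010101100→0 (1)
 80  111110110101011001→1 (0)
 81  111101101010110010→1 (1)

1100100101110101000111001111111011011000111001001010101010101100011111110010010011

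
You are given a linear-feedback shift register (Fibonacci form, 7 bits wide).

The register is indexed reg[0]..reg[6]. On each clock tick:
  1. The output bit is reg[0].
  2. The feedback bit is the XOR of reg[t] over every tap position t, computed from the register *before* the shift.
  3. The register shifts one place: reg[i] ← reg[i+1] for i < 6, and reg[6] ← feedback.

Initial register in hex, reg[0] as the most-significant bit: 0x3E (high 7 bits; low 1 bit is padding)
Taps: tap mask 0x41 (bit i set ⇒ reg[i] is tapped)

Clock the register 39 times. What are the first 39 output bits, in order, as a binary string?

001111111010101001100111011101001011000

tick  register→output (feedback)
  0  0011111→0 (1)
  1  0111111→0 (1)
  2  1111111→1 (0)
  3  1111110→1 (1)
  4  1111101→1 (0)
  5  1111010→1 (1)
  6  1110101→1 (0)
  7  1101010→1 (1)
  8  1010101→1 (0)
  9  0101010→0 (0)
 10  1010100→1 (1)
 11  0101001→0 (1)
 12  1010011→1 (0)
 13  0100110→0 (0)
 14  1001100→1 (1)
 15  0011001→0 (1)
 16  0110011→0 (1)
 17  1100111→1 (0)
 18  1001110→1 (1)
 19  0011101→0 (1)
 20  0111011→0 (1)
 21  1110111→1 (0)
 22  1101110→1 (1)
 23  1011101→1 (0)
 24  0111010→0 (0)
 25  1110100→1 (1)
 26  1101001→1 (0)
 27  1010010→1 (1)
 28  0100101→0 (1)
 29  1001011→1 (0)
 30  0010110→0 (0)
 31  0101100→0 (0)
 32  1011000→1 (1)
 33  0110001→0 (1)
 34  1100011→1 (0)
 35  1000110→1 (1)
 36  0001101→0 (1)
 37  0011011→0 (1)
 38  0110111→0 (1)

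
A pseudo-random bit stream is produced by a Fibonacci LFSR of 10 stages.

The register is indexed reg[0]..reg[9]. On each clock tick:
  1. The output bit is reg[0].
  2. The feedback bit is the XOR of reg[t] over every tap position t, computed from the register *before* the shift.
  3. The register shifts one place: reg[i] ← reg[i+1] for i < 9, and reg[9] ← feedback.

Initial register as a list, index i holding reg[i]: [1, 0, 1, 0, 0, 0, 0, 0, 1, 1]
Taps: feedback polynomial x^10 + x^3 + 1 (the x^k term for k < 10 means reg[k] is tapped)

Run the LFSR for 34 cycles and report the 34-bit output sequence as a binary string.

step | reg (before) | out | fb
   0 | 1010000011 | 1 | 1
   1 | 0100000111 | 0 | 0
   2 | 1000001110 | 1 | 1
   3 | 0000011101 | 0 | 0
   4 | 0000111010 | 0 | 0
   5 | 0001110100 | 0 | 1
   6 | 0011101001 | 0 | 1
   7 | 0111010011 | 0 | 1
   8 | 1110100111 | 1 | 1
   9 | 1101001111 | 1 | 0
  10 | 1010011110 | 1 | 1
  11 | 0100111101 | 0 | 0
  12 | 1001111010 | 1 | 0
  13 | 0011110100 | 0 | 1
  14 | 0111101001 | 0 | 1
  15 | 1111010011 | 1 | 0
  16 | 1110100110 | 1 | 1
  17 | 1101001101 | 1 | 0
  18 | 1010011010 | 1 | 1
  19 | 0100110101 | 0 | 0
  20 | 1001101010 | 1 | 0
  21 | 0011010100 | 0 | 1
  22 | 0110101001 | 0 | 0
  23 | 1101010010 | 1 | 0
  24 | 1010100100 | 1 | 1
  25 | 0101001001 | 0 | 1
  26 | 1010010011 | 1 | 1
  27 | 0100100111 | 0 | 0
  28 | 1001001110 | 1 | 0
  29 | 0010011100 | 0 | 0
  30 | 0100111000 | 0 | 0
  31 | 1001110000 | 1 | 0
  32 | 0011100000 | 0 | 1
  33 | 0111000001 | 0 | 1

1010000011101001111010011010100100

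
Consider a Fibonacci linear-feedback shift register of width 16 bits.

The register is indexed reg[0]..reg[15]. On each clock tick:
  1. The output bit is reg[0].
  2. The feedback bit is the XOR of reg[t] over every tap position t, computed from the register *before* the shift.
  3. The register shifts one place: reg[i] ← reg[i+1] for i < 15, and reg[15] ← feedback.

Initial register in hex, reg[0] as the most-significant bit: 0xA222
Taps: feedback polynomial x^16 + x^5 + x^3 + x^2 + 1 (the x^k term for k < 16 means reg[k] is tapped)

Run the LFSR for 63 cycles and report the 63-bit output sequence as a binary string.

k : reg_k → out_k, fb_k
0: 1010001000100010 → 1, fb=0
1: 0100010001000100 → 0, fb=1
2: 1000100010001001 → 1, fb=1
3: 0001000100010011 → 0, fb=1
4: 0010001000100111 → 0, fb=1
5: 0100010001001111 → 0, fb=1
6: 1000100010011111 → 1, fb=1
7: 0001000100111111 → 0, fb=1
8: 0010001001111111 → 0, fb=1
9: 0100010011111111 → 0, fb=1
10: 1000100111111111 → 1, fb=1
11: 0001001111111111 → 0, fb=1
12: 0010011111111111 → 0, fb=0
13: 0100111111111110 → 0, fb=1
14: 1001111111111101 → 1, fb=1
15: 0011111111111011 → 0, fb=1
16: 0111111111110111 → 0, fb=1
17: 1111111111101111 → 1, fb=0
18: 1111111111011110 → 1, fb=0
19: 1111111110111100 → 1, fb=0
20: 1111111101111000 → 1, fb=0
21: 1111111011110000 → 1, fb=0
22: 1111110111100000 → 1, fb=0
23: 1111101111000000 → 1, fb=1
24: 1111011110000001 → 1, fb=0
25: 1110111100000010 → 1, fb=1
26: 1101111000000101 → 1, fb=1
27: 1011110000001011 → 1, fb=0
28: 0111100000010110 → 0, fb=0
29: 1111000000101100 → 1, fb=1
30: 1110000001011001 → 1, fb=0
31: 1100000010110010 → 1, fb=1
32: 1000000101100101 → 1, fb=1
33: 0000001011001011 → 0, fb=0
34: 0000010110010110 → 0, fb=1
35: 0000101100101101 → 0, fb=0
36: 0001011001011010 → 0, fb=0
37: 0010110010110100 → 0, fb=0
38: 0101100101101000 → 0, fb=1
39: 1011001011010001 → 1, fb=1
40: 0110010110100011 → 0, fb=0
41: 1100101101000110 → 1, fb=1
42: 1001011010001101 → 1, fb=1
43: 0010110100011011 → 0, fb=0
44: 0101101000110110 → 0, fb=1
45: 1011010001101101 → 1, fb=0
46: 0110100011011010 → 0, fb=1
47: 1101000110110101 → 1, fb=0
48: 1010001101101010 → 1, fb=0
49: 0100011011010100 → 0, fb=1
50: 1000110110101001 → 1, fb=0
51: 0001101101010010 → 0, fb=1
52: 0011011010100101 → 0, fb=1
53: 0110110101001011 → 0, fb=0
54: 1101101010010110 → 1, fb=0
55: 1011010100101100 → 1, fb=0
56: 0110101001011000 → 0, fb=1
57: 1101010010110001 → 1, fb=1
58: 1010100101100011 → 1, fb=0
59: 0101001011000110 → 0, fb=1
60: 1010010110001101 → 1, fb=1
61: 0100101100011011 → 0, fb=0
62: 1001011000110110 → 1, fb=1

101000100010001001111111111101111000000101100101101000110110101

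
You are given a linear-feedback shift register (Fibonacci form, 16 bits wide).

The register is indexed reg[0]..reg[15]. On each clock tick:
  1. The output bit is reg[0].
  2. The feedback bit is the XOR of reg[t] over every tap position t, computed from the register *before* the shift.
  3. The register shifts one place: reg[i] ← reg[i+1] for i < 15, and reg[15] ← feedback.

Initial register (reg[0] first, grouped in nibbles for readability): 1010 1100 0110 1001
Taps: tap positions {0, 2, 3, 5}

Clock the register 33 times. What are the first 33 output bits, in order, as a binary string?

101011000110100111110011101111111

tick  register→output (feedback)
  0  1010110001101001→1 (1)
  1  0101100011010011→0 (1)
  2  1011000110100111→1 (1)
  3  0110001101001111→0 (1)
  4  1100011010011111→1 (0)
  5  1000110100111110→1 (0)
  6  0001101001111100→0 (1)
  7  0011010011111001→0 (1)
  8  0110100111110011→0 (1)
  9  1101001111100111→1 (0)
 10  1010011111001110→1 (1)
 11  0100111110011101→0 (1)
 12  1001111100111011→1 (1)
 13  0011111001110111→0 (1)
 14  0111110011101111→0 (1)
 15  1111100111011111→1 (1)
 16  1111001110111111→1 (1)
 17  1110011101111111→1 (1)
 18  1100111011111111→1 (0)
 19  1001110111111110→1 (1)
 20  0011101111111101→0 (0)
 21  0111011111111010→0 (1)
 22  1110111111110101→1 (1)
 23  1101111111101011→1 (1)
 24  1011111111010111→1 (0)
 25  0111111110101110→0 (1)
 26  1111111101011101→1 (0)
 27  1111111010111010→1 (0)
 28  1111110101110100→1 (0)
 29  1111101011101000→1 (1)
 30  1111010111010001→1 (0)
 31  1110101110100010→1 (0)
 32  1101011101000100→1 (1)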